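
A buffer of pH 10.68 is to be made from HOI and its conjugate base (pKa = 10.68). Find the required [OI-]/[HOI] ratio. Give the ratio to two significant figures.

ratio = 1.0

pH = pKa + log(r) ⇒ log(r) = 10.68 − 10.68 = +0.00
r = [OI-]/[HOI] = 10^(+0.00) = 1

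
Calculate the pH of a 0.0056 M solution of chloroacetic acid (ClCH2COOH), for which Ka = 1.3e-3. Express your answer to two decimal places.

pH = 2.67

ClCH2COOH ⇌ ClCH2COO- + H+
Ka = x²/(0.0056 − x) = 1.3 × 10^-3
x is not negligible relative to C₀; solve x² + 0.0013·x − 7.28e-06 = 0.
x = [−0.0013 + √(0.0013² + 2.91e-05)]/2 = 2.13 × 10^-3 M
pH = −log[H+] = −log(2.13 × 10^-3) = 2.67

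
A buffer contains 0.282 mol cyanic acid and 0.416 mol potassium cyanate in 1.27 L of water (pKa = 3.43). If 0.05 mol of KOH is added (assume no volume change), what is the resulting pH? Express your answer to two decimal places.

After neutralization: n(HOCN) = 0.232 mol, n(OCN-) = 0.466 mol.
pH = pKa + log(n_OCN-/n_HOCN) = 3.43 + log(0.466/0.232) = 3.43 + (+0.303)

pH = 3.73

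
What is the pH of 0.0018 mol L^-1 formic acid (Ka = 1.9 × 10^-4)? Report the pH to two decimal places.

pH = 3.30

HCOOH ⇌ HCOO- + H+
Ka = x²/(0.0018 − x) = 1.9 × 10^-4
Here C₀/Ka ≈ 9.47, so the small-x approximation fails. Use the quadratic:
x = [−0.00019 + √(0.00019² + 1.37e-06)]/2 = 4.97 × 10^-4 M
pH = −log[H+] = −log(4.97 × 10^-4) = 3.30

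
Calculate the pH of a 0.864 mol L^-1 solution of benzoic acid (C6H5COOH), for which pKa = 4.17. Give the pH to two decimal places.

pH = 2.12

C6H5COOH ⇌ C6H5COO- + H+
Ka = 10^(−4.17) = 6.76 × 10^-5
Ka = [H+]²/(0.864 − [H+]) = 6.76 × 10^-5
Assume [H+] ≪ 0.864: [H+] ≈ √(6.76 × 10^-5 × 0.864) = 7.64 × 10^-3 M
pH = −log[H+] = −log(7.64 × 10^-3) = 2.12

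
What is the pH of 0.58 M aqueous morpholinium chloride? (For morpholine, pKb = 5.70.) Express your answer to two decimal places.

C4H8ONH2+ is the conjugate acid of the weak base C4H8ONH.
Kb = 10^(−5.70) = 2.00 × 10^-6
Ka = Kw/Kb = 1.0×10^-14 / 2.00 × 10^-6 = 5.00 × 10^-9
Ka = [H+]²/(0.58 − [H+]) = 5.00 × 10^-9
Since Ka ≪ C₀, [H+] ≈ √(Ka·C₀) = 5.39 × 10^-5 M.
([H+]/C₀ = 0.0093% < 5%, so the approximation holds.)
pH = −log[H+] = −log(5.39 × 10^-5) = 4.27

pH = 4.27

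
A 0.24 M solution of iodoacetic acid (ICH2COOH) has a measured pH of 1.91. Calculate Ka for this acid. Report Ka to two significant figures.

[H+] = 10^(-1.91) = 1.23 × 10^-2 M
At equilibrium [HA] = 0.24 − 1.23 × 10^-2 = 2.28 × 10^-1 M
Ka = [H+][A-]/[HA] = (1.23 × 10^-2)² / 2.28 × 10^-1 = 6.6 × 10^-4

Ka = 6.6 × 10^-4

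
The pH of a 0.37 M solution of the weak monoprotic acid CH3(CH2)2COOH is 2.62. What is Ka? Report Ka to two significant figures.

[H+] = 10^(-2.62) = 2.40 × 10^-3 M
At equilibrium [HA] = 0.37 − 2.40 × 10^-3 = 3.68 × 10^-1 M
Ka = [H+][A-]/[HA] = (2.40 × 10^-3)² / 3.68 × 10^-1 = 1.6 × 10^-5

Ka = 1.6 × 10^-5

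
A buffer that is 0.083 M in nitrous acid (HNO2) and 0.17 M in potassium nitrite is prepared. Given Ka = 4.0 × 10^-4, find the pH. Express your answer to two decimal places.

pH = 3.71

pKa = −log(4.0 × 10^-4) = 3.398
Henderson–Hasselbalch: pH = pKa + log([NO2-]/[HNO2]) = 3.398 + log(0.17/0.083)
pH = 3.398 + (+0.311) = 3.71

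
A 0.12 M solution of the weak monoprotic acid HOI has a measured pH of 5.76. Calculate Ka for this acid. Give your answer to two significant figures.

Ka = 2.5 × 10^-11

[H+] = 10^(-5.76) = 1.74 × 10^-6 M
At equilibrium [HA] = 0.12 − 1.74 × 10^-6 = 1.20 × 10^-1 M
Ka = [H+][A-]/[HA] = (1.74 × 10^-6)² / 1.20 × 10^-1 = 2.5 × 10^-11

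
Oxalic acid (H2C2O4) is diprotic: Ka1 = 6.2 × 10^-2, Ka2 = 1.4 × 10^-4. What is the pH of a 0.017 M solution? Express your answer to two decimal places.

Ka1 ≫ Ka2, so treat the first dissociation as the only significant source of H+.
Ka1 = x²/(0.017 − x) = 6.2 × 10^-2
Solving the quadratic: x = (−Ka1 + √(Ka1² + 4·Ka1·C₀))/2 = 1.39 × 10^-2 M
pH = −log(1.39 × 10^-2) = 1.86

pH = 1.86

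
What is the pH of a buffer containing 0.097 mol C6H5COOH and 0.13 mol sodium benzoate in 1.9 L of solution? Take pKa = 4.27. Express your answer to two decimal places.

pH = pKa + log([A⁻]/[HA]) = 4.27 + log(0.13/0.097)
pH = 4.27 + (+0.127) = 4.40

pH = 4.40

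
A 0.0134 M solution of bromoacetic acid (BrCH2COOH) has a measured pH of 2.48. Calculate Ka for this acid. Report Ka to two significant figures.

[H+] = 10^(-2.48) = 3.31 × 10^-3 M
At equilibrium [HA] = 0.0134 − 3.31 × 10^-3 = 1.01 × 10^-2 M
Ka = [H+][A-]/[HA] = (3.31 × 10^-3)² / 1.01 × 10^-2 = 1.1 × 10^-3

Ka = 1.1 × 10^-3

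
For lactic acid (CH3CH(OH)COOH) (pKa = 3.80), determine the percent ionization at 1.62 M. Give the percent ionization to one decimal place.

CH3CH(OH)COOH ⇌ CH3CH(OH)COO- + H+; let x = [H+] at equilibrium.
Ka = 10^(−3.80) = 1.58 × 10^-4
x ≈ √(Ka·C₀) = √(1.58 × 10^-4 × 1.62) = 1.60 × 10^-2 M
% ionization = x/C₀ × 100% = 1.60 × 10^-2/1.62 × 100% = 1.0%

1.0%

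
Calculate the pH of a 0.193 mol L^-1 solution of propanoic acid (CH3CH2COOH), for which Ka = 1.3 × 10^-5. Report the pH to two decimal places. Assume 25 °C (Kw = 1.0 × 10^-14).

CH3CH2COOH ⇌ CH3CH2COO- + H+
From the ICE table, Ka = [H+]²/(0.193 − [H+]) = 1.3 × 10^-5.
Assume [H+] ≪ 0.193: [H+] ≈ √(1.3 × 10^-5 × 0.193) = 1.58 × 10^-3 M
pH = −log[H+] = −log(1.58 × 10^-3) = 2.80

pH = 2.80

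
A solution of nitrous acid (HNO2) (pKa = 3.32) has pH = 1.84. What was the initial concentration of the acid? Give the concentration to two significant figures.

[H+] = 10^(-1.84) = 1.45 × 10^-2 M = x
Ka = 10^(−3.32) = 4.79 × 10^-4
Ka = x²/(C₀ − x) ⇒ C₀ = x + x²/Ka
C₀ = 1.45 × 10^-2 + (1.45 × 10^-2)²/(4.79 × 10^-4) = 4.53 × 10^-1 M

C₀ = 4.5 × 10^-1 M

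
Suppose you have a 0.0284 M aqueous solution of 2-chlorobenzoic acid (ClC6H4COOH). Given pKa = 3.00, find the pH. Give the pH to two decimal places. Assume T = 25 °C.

pH = 2.31

ClC6H4COOH ⇌ ClC6H4COO- + H+
Ka = 10^(−3.00) = 1.00 × 10^-3
Ka = [H+]²/(0.0284 − [H+]) = 1.00 × 10^-3
The 5% rule fails; solving [H+]² + Ka·[H+] − Ka·C₀ = 0 exactly:
[H+] = [−0.001 + √(0.001² + 0.000114)]/2 = 4.85 × 10^-3 M
pH = −log[H+] = −log(4.85 × 10^-3) = 2.31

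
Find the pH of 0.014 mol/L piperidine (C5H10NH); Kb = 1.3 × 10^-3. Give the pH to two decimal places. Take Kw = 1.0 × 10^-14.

C5H10NH + H2O ⇌ C5H10NH2+ + OH-
From the ICE table, Kb = x²/(0.014 − x) = 1.3 × 10^-3.
The 5% rule fails; solving x² + Kb·x − Kb·C₀ = 0 exactly:
x = [−0.0013 + √(0.0013² + 7.28e-05)]/2 = 3.67 × 10^-3 M
pOH = 2.44, so pH = 14.00 − pOH = 11.56

pH = 11.56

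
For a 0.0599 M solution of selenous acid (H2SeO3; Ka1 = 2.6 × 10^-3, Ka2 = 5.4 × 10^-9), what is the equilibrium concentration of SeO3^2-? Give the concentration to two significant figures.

5.4 × 10^-9 M

First ionization gives [H+] ≈ [HSeO3-] = 1.12 × 10^-2 M.
Second step: Ka2 = [H+][SeO3^2-]/[HSeO3-] ≈ [SeO3^2-] (since [H+] ≈ [HSeO3-]).
So [SeO3^2-] ≈ Ka2.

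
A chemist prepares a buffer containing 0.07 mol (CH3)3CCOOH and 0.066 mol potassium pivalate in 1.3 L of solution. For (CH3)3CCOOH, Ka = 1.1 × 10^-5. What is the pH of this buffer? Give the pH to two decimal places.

pKa = −log(1.1 × 10^-5) = 4.959
pH = pKa + log([A⁻]/[HA]) = 4.959 + log(0.066/0.07)
pH = 4.959 + (-0.026) = 4.93

pH = 4.93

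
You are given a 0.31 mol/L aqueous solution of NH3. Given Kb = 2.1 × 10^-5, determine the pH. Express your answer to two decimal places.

NH3 + H2O ⇌ NH4+ + OH-
Let x = [OH-] at equilibrium. Kb = x²/(0.31 − x).
Neglecting x in the denominator: x = √(2.1 × 10^-5 × 0.31) = 2.55 × 10^-3 M
pOH = 2.59, so pH = 14.00 − pOH = 11.41

pH = 11.41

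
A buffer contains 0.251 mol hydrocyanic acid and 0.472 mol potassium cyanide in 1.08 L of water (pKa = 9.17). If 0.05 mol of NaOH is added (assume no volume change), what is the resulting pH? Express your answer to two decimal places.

OH- converts HCN to CN-: HCN → 0.201 mol, CN- → 0.522 mol.
pH = pKa + log([A⁻]/[HA]) = 9.17 + log(0.522/0.201) = 9.17 +0.414

pH = 9.58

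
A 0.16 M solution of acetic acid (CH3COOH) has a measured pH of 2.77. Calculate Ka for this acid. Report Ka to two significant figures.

[H+] = 10^(-2.77) = 1.70 × 10^-3 M
At equilibrium [HA] = 0.16 − 1.70 × 10^-3 = 1.58 × 10^-1 M
Ka = [H+][A-]/[HA] = (1.70 × 10^-3)² / 1.58 × 10^-1 = 1.8 × 10^-5

Ka = 1.8 × 10^-5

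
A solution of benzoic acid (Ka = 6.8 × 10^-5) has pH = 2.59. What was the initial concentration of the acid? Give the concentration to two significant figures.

[H+] = 10^(-2.59) = 2.57 × 10^-3 M = x
Ka = x²/(C₀ − x) ⇒ C₀ = x + x²/Ka
C₀ = 2.57 × 10^-3 + (2.57 × 10^-3)²/(6.8 × 10^-5) = 9.97 × 10^-2 M

C₀ = 1.0 × 10^-1 M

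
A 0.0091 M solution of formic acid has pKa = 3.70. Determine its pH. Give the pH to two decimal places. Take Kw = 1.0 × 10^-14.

pH = 2.90

HCOOH ⇌ HCOO- + H+
Ka = 10^(−3.70) = 2.00 × 10^-4
From the ICE table, Ka = x²/(0.0091 − x) = 2.00 × 10^-4.
Here C₀/Ka ≈ 45.5, so the small-x approximation fails. Use the quadratic:
x = (−Ka + √(Ka² + 4·Ka·C₀))/2 = 1.25 × 10^-3 M
pH = −log[H+] = −log(1.25 × 10^-3) = 2.90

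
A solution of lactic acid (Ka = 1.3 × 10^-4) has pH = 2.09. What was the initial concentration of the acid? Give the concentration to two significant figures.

C₀ = 5.2 × 10^-1 M

[H+] = 10^(-2.09) = 8.13 × 10^-3 M = x
Ka = x²/(C₀ − x) ⇒ C₀ = x + x²/Ka
C₀ = 8.13 × 10^-3 + (8.13 × 10^-3)²/(1.3 × 10^-4) = 5.17 × 10^-1 M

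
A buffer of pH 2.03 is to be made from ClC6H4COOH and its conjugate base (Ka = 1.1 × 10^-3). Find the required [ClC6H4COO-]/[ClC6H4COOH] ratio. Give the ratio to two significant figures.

pKa = -log(1.1 × 10^-3) = 2.959
pH = pKa + log(r) ⇒ log(r) = 2.03 − 2.959 = -0.929
r = [ClC6H4COO-]/[ClC6H4COOH] = 10^(-0.929) = 0.118

ratio = 0.12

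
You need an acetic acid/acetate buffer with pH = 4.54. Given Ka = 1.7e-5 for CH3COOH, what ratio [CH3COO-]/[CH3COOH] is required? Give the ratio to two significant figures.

ratio = 0.59

pKa = -log(1.7 × 10^-5) = 4.770
pH = pKa + log(r) ⇒ log(r) = 4.54 − 4.770 = -0.230
r = [CH3COO-]/[CH3COOH] = 10^(-0.230) = 0.589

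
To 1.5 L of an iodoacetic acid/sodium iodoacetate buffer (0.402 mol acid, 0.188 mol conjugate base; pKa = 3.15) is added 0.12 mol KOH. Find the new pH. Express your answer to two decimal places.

OH- converts ICH2COOH to ICH2COO-: ICH2COOH → 0.282 mol, ICH2COO- → 0.308 mol.
pH = pKa + log([A⁻]/[HA]) = 3.15 + log(0.308/0.282) = 3.15 +0.038

pH = 3.19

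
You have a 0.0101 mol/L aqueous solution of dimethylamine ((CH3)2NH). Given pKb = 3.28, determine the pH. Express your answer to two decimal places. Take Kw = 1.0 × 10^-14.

pH = 11.31

(CH3)2NH + H2O ⇌ (CH3)2NH2+ + OH-
Kb = 10^(−3.28) = 5.25 × 10^-4
Kb = x²/(0.0101 − x) = 5.25 × 10^-4
Here C₀/Kb ≈ 19.2, so the small-x approximation fails. Use the quadratic:
x = (−Kb + √(Kb² + 4·Kb·C₀))/2 = 2.06 × 10^-3 M
pOH = 2.69, so pH = 14.00 − pOH = 11.31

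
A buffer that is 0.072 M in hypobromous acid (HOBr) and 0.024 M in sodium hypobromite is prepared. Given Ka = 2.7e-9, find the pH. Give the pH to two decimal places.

pKa = −log(2.7 × 10^-9) = 8.569
Using pH = pKa + log([base]/[acid]) with [base]/[acid] = 0.024/0.072:
pH = 8.569 + (-0.477) = 8.09

pH = 8.09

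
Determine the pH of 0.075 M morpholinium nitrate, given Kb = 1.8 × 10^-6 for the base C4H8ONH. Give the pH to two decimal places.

C4H8ONH2+ is the conjugate acid of the weak base C4H8ONH.
Ka = Kw/Kb = 1.0×10^-14 / 1.8 × 10^-6 = 5.56 × 10^-9
From the ICE table, Ka = [H+]²/(0.075 − [H+]) = 5.56 × 10^-9.
Assume [H+] ≪ 0.075: [H+] ≈ √(5.56 × 10^-9 × 0.075) = 2.04 × 10^-5 M
pH = −log[H+] = −log(2.04 × 10^-5) = 4.69

pH = 4.69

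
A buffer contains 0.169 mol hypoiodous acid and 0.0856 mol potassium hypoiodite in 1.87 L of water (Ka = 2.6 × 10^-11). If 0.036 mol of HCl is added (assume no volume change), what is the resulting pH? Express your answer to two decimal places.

Added H+ converts OI- to HOI: HOI → 0.205 mol, OI- → 0.0496 mol.
pKa = −log(2.6 × 10^-11) = 10.585
Henderson–Hasselbalch with mole ratio 0.0496/0.205: pH = 10.585 + (-0.616)

pH = 9.97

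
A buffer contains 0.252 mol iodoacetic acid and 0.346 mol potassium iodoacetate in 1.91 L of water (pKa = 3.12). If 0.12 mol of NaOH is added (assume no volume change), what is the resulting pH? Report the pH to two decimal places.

After neutralization: n(ICH2COOH) = 0.132 mol, n(ICH2COO-) = 0.466 mol.
pH = pKa + log(n_ICH2COO-/n_ICH2COOH) = 3.12 + log(0.466/0.132) = 3.12 + (+0.548)

pH = 3.67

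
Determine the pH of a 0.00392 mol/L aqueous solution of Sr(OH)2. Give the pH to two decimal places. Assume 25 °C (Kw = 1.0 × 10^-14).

pH = 11.89

Sr(OH)2 is a strong base (each formula unit releases 2 OH-); [OH-] = 0.00784 M.
pOH = -log(0.00784) = 2.11
pH = 14.00 - 2.11 = 11.89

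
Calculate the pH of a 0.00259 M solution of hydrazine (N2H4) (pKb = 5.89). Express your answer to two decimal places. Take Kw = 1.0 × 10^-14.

pH = 9.76

N2H4 + H2O ⇌ N2H5+ + OH-
Kb = 10^(−5.89) = 1.29 × 10^-6
From the ICE table, Kb = x²/(0.00259 − x) = 1.29 × 10^-6.
Neglecting x in the denominator: x = √(1.29 × 10^-6 × 0.00259) = 5.78 × 10^-5 M
pOH = 4.24, so pH = 14.00 − pOH = 9.76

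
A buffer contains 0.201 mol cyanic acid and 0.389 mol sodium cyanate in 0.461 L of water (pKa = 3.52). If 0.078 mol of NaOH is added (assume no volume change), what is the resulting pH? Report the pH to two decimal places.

pH = 4.10

After neutralization: n(HOCN) = 0.123 mol, n(OCN-) = 0.467 mol.
pH = pKa + log(n_OCN-/n_HOCN) = 3.52 + log(0.467/0.123) = 3.52 + (+0.579)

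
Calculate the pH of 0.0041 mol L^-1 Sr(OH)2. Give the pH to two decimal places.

Sr(OH)2 is a strong base (each formula unit releases 2 OH-); [OH-] = 0.0082 M.
pOH = -log(0.0082) = 2.09
pH = 14.00 - 2.09 = 11.91

pH = 11.91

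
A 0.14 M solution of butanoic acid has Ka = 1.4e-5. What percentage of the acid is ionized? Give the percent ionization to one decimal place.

1.0%

CH3(CH2)2COOH ⇌ CH3(CH2)2COO- + H+; let x = [H+] at equilibrium.
x ≈ √(Ka·C₀) = √(1.4 × 10^-5 × 0.14) = 1.40 × 10^-3 M
Fraction ionized = 1.40 × 10^-3 / 0.14 = 0.0100 → 1.0%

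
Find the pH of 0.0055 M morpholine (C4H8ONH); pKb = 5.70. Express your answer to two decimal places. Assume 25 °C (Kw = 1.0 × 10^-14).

C4H8ONH + H2O ⇌ C4H8ONH2+ + OH-
Kb = 10^(−5.70) = 2.00 × 10^-6
Kb = x²/(0.0055 − x) = 2.00 × 10^-6
Neglecting x in the denominator: x = √(2.00 × 10^-6 × 0.0055) = 1.05 × 10^-4 M
Check: 1.9% ionized — well under 5%, approximation valid.
pOH = 3.98, so pH = 14.00 − pOH = 10.02

pH = 10.02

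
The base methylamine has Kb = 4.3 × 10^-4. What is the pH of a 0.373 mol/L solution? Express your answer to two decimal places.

CH3NH2 + H2O ⇌ CH3NH3+ + OH-
Kb = x²/(0.373 − x) = 4.3 × 10^-4
Assume x ≪ 0.373: x ≈ √(4.3 × 10^-4 × 0.373) = 1.27 × 10^-2 M
(x/C₀ = 3.4% < 5%, so the approximation holds.)
pOH = −log(1.27 × 10^-2) = 1.90; pH = 14.00 − 1.90 = 12.10

pH = 12.10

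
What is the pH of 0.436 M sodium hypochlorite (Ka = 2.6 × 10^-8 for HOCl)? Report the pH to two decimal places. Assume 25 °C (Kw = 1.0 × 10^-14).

OCl- is the conjugate base of the weak acid HOCl.
Kb = Kw/Ka = 1.0×10^-14 / 2.6 × 10^-8 = 3.85 × 10^-7
Kb = [OH-]²/(0.436 − [OH-]) = 3.85 × 10^-7
Neglecting [OH-] in the denominator: [OH-] = √(3.85 × 10^-7 × 0.436) = 4.10 × 10^-4 M
pOH = 3.39, so pH = 14.00 − pOH = 10.61

pH = 10.61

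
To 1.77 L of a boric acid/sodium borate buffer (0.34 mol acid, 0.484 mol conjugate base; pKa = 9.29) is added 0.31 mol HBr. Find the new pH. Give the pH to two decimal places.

Added H+ converts B(OH)4- to B(OH)3: B(OH)3 → 0.65 mol, B(OH)4- → 0.174 mol.
Henderson–Hasselbalch with mole ratio 0.174/0.65: pH = 9.29 + (-0.572)

pH = 8.72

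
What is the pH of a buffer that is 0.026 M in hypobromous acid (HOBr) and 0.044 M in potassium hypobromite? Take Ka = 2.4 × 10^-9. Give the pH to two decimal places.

pKa = −log(2.4 × 10^-9) = 8.620
Henderson–Hasselbalch: pH = pKa + log([OBr-]/[HOBr]) = 8.620 + log(0.044/0.026)
pH = 8.620 + (+0.228) = 8.85

pH = 8.85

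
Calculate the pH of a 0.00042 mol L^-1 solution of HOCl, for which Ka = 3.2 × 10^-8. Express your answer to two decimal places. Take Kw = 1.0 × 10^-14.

HOCl ⇌ OCl- + H+
From the ICE table, Ka = [H+]²/(0.00042 − [H+]) = 3.2 × 10^-8.
Assume [H+] ≪ 0.00042: [H+] ≈ √(3.2 × 10^-8 × 0.00042) = 3.67 × 10^-6 M
Check: 0.87% ionized — well under 5%, approximation valid.
pH = −log(3.67 × 10^-6) = 5.44

pH = 5.44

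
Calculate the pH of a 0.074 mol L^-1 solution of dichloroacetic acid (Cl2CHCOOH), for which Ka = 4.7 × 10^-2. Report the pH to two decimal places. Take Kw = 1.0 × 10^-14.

Cl2CHCOOH ⇌ Cl2CHCOO- + H+
Let x = [H+] at equilibrium. Ka = x²/(0.074 − x).
The 5% rule fails; solving x² + Ka·x − Ka·C₀ = 0 exactly:
x = (−Ka + √(Ka² + 4·Ka·C₀))/2 = 4.00 × 10^-2 M
pH = −log[H+] = −log(4.00 × 10^-2) = 1.40

pH = 1.40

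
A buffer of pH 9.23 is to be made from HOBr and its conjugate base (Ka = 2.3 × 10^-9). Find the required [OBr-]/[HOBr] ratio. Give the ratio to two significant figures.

pKa = -log(2.3 × 10^-9) = 8.638
pH = pKa + log(r) ⇒ log(r) = 9.23 − 8.638 = +0.592
r = [OBr-]/[HOBr] = 10^(+0.592) = 3.91

ratio = 3.9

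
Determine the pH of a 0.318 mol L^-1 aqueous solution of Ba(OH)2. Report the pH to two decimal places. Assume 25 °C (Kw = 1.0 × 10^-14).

Ba(OH)2 is a strong base (each formula unit releases 2 OH-); [OH-] = 0.636 M.
pOH = -log(0.636) = 0.20
pH = 14.00 - 0.20 = 13.80

pH = 13.80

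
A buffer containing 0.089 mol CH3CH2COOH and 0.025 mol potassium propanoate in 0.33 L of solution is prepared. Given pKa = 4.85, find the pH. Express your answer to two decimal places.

pH = 4.30

pH = pKa + log([A⁻]/[HA]) = 4.85 + log(0.025/0.089)
pH = 4.85 + (-0.551) = 4.30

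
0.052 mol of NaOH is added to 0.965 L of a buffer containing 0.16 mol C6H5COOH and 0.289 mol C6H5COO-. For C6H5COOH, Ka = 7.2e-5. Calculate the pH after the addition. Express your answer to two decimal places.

OH- converts C6H5COOH to C6H5COO-: C6H5COOH → 0.108 mol, C6H5COO- → 0.341 mol.
pKa = −log(7.2 × 10^-5) = 4.143
pH = pKa + log([A⁻]/[HA]) = 4.143 + log(0.341/0.108) = 4.143 +0.499

pH = 4.64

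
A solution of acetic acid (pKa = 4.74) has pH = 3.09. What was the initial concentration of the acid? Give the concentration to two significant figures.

C₀ = 3.7 × 10^-2 M

[H+] = 10^(-3.09) = 8.13 × 10^-4 M = x
Ka = 10^(−4.74) = 1.82 × 10^-5
Ka = x²/(C₀ − x) ⇒ C₀ = x + x²/Ka
C₀ = 8.13 × 10^-4 + (8.13 × 10^-4)²/(1.82 × 10^-5) = 3.71 × 10^-2 M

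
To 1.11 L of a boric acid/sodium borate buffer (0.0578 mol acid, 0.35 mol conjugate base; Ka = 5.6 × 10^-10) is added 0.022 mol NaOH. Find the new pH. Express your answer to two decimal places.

pH = 10.27

After neutralization: n(B(OH)3) = 0.0358 mol, n(B(OH)4-) = 0.372 mol.
pKa = −log(5.6 × 10^-10) = 9.252
pH = pKa + log([A⁻]/[HA]) = 9.252 + log(0.372/0.0358) = 9.252 +1.017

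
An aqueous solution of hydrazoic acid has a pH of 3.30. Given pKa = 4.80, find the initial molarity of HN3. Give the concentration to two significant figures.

C₀ = 1.6 × 10^-2 M

[H+] = 10^(-3.30) = 5.01 × 10^-4 M = x
Ka = 10^(−4.80) = 1.58 × 10^-5
Ka = x²/(C₀ − x) ⇒ C₀ = x + x²/Ka
C₀ = 5.01 × 10^-4 + (5.01 × 10^-4)²/(1.58 × 10^-5) = 1.64 × 10^-2 M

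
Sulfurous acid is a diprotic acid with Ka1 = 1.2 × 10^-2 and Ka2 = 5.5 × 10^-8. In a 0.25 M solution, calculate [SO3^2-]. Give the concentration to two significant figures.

First ionization gives [H+] ≈ [HSO3-] = 4.91 × 10^-2 M.
Second step: Ka2 = [H+][SO3^2-]/[HSO3-] ≈ [SO3^2-] (since [H+] ≈ [HSO3-]).
So [SO3^2-] ≈ Ka2.

5.5 × 10^-8 M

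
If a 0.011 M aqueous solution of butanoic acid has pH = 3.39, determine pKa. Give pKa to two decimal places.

pKa = 4.81

[H+] = 10^(-3.39) = 4.07 × 10^-4 M
At equilibrium [HA] = 0.011 − 4.07 × 10^-4 = 1.06 × 10^-2 M
Ka = [H+][A-]/[HA] = (4.07 × 10^-4)² / 1.06 × 10^-2 = 1.56 × 10^-5
pKa = -log(1.56 × 10^-5) = 4.81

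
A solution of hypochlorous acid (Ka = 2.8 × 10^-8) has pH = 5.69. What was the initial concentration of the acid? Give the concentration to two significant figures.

C₀ = 1.5 × 10^-4 M

[H+] = 10^(-5.69) = 2.04 × 10^-6 M = x
Ka = x²/(C₀ − x) ⇒ C₀ = x + x²/Ka
C₀ = 2.04 × 10^-6 + (2.04 × 10^-6)²/(2.8 × 10^-8) = 1.51 × 10^-4 M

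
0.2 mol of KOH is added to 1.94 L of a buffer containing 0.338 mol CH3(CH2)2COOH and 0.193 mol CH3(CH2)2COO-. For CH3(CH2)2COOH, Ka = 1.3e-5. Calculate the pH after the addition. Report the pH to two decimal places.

pH = 5.34

OH- converts CH3(CH2)2COOH to CH3(CH2)2COO-: CH3(CH2)2COOH → 0.138 mol, CH3(CH2)2COO- → 0.393 mol.
pKa = −log(1.3 × 10^-5) = 4.886
pH = pKa + log([A⁻]/[HA]) = 4.886 + log(0.393/0.138) = 4.886 +0.455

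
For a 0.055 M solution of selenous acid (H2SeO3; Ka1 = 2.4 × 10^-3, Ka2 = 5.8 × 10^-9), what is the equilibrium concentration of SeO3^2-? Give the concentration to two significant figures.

5.8 × 10^-9 M

First ionization gives [H+] ≈ [HSeO3-] = 1.04 × 10^-2 M.
Second step: Ka2 = [H+][SeO3^2-]/[HSeO3-] ≈ [SeO3^2-] (since [H+] ≈ [HSeO3-]).
So [SeO3^2-] ≈ Ka2.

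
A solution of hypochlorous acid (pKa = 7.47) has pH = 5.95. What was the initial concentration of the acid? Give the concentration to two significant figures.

C₀ = 3.8 × 10^-5 M

[H+] = 10^(-5.95) = 1.12 × 10^-6 M = x
Ka = 10^(−7.47) = 3.39 × 10^-8
Ka = x²/(C₀ − x) ⇒ C₀ = x + x²/Ka
C₀ = 1.12 × 10^-6 + (1.12 × 10^-6)²/(3.39 × 10^-8) = 3.81 × 10^-5 M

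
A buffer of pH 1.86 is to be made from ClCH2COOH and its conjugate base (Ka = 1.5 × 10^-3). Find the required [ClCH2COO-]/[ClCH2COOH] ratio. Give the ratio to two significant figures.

ratio = 0.11

pKa = -log(1.5 × 10^-3) = 2.824
pH = pKa + log(r) ⇒ log(r) = 1.86 − 2.824 = -0.964
r = [ClCH2COO-]/[ClCH2COOH] = 10^(-0.964) = 0.109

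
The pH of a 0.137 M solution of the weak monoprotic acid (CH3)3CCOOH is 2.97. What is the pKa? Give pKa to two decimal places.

[H+] = 10^(-2.97) = 1.07 × 10^-3 M
At equilibrium [HA] = 0.137 − 1.07 × 10^-3 = 1.36 × 10^-1 M
Ka = [H+][A-]/[HA] = (1.07 × 10^-3)² / 1.36 × 10^-1 = 8.42 × 10^-6
pKa = -log(8.42 × 10^-6) = 5.07

pKa = 5.07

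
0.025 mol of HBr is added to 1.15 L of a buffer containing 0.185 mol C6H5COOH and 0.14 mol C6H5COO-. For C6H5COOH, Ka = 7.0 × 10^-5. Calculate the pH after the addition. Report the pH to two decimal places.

pH = 3.89

After neutralization: n(C6H5COOH) = 0.21 mol, n(C6H5COO-) = 0.115 mol.
pKa = −log(7.0 × 10^-5) = 4.155
Henderson–Hasselbalch with mole ratio 0.115/0.21: pH = 4.155 + (-0.262)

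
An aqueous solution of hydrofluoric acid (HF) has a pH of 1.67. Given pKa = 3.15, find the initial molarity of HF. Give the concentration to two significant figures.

[H+] = 10^(-1.67) = 2.14 × 10^-2 M = x
Ka = 10^(−3.15) = 7.08 × 10^-4
Ka = x²/(C₀ − x) ⇒ C₀ = x + x²/Ka
C₀ = 2.14 × 10^-2 + (2.14 × 10^-2)²/(7.08 × 10^-4) = 6.68 × 10^-1 M

C₀ = 6.7 × 10^-1 M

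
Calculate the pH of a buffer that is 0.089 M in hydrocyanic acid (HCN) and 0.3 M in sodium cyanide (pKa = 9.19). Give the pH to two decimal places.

pH = pKa + log([A⁻]/[HA]) = 9.19 + log(0.3/0.089)
pH = 9.19 + (+0.528) = 9.72

pH = 9.72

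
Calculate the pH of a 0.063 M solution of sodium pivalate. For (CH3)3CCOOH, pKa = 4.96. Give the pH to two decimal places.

pH = 8.88

(CH3)3CCOO- is the conjugate base of the weak acid (CH3)3CCOOH.
Ka = 10^(−4.96) = 1.10 × 10^-5
Kb = Kw/Ka = 1.0×10^-14 / 1.10 × 10^-5 = 9.09 × 10^-10
From the ICE table, Kb = [OH-]²/(0.063 − [OH-]) = 9.09 × 10^-10.
Assume [OH-] ≪ 0.063: [OH-] ≈ √(9.09 × 10^-10 × 0.063) = 7.57 × 10^-6 M
Check: 0.012% ionized — well under 5%, approximation valid.
pOH = −log(7.57 × 10^-6) = 5.12; pH = 14.00 − 5.12 = 8.88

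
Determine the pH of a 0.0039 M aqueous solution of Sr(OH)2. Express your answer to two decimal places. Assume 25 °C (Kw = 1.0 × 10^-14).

pH = 11.89

Sr(OH)2 is a strong base (each formula unit releases 2 OH-); [OH-] = 0.0078 M.
pOH = -log(0.0078) = 2.11
pH = 14.00 - 2.11 = 11.89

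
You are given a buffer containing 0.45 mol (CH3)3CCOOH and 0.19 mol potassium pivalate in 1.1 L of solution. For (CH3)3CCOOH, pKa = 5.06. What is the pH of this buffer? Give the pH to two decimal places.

pH = 4.69

Using pH = pKa + log([base]/[acid]) with [base]/[acid] = 0.19/0.45:
pH = 5.06 + (-0.374) = 4.69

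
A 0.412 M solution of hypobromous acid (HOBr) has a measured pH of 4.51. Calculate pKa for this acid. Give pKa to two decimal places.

pKa = 8.63

[H+] = 10^(-4.51) = 3.09 × 10^-5 M
At equilibrium [HA] = 0.412 − 3.09 × 10^-5 = 4.12 × 10^-1 M
Ka = [H+][A-]/[HA] = (3.09 × 10^-5)² / 4.12 × 10^-1 = 2.32 × 10^-9
pKa = -log(2.32 × 10^-9) = 8.63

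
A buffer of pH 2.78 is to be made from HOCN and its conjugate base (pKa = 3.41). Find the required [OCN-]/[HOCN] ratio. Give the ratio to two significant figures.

pH = pKa + log(r) ⇒ log(r) = 2.78 − 3.41 = -0.63
r = [OCN-]/[HOCN] = 10^(-0.63) = 0.234

ratio = 0.23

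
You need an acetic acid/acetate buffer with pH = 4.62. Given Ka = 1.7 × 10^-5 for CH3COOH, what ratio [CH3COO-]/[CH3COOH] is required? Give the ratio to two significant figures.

ratio = 0.71

pKa = -log(1.7 × 10^-5) = 4.770
pH = pKa + log(r) ⇒ log(r) = 4.62 − 4.770 = -0.150
r = [CH3COO-]/[CH3COOH] = 10^(-0.150) = 0.708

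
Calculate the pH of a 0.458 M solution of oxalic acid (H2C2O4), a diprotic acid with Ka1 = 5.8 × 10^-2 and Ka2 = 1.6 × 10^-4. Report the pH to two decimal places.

Since Ka1 ≫ Ka2, the first ionization dominates [H+].
Ka1 = x²/(0.458 − x) = 5.8 × 10^-2
Solving the quadratic: x = (−Ka1 + √(Ka1² + 4·Ka1·C₀))/2 = 1.37 × 10^-1 M
pH = −log(1.37 × 10^-1) = 0.86

pH = 0.86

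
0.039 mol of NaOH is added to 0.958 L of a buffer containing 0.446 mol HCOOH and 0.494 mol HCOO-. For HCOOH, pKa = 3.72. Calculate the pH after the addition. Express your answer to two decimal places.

pH = 3.84

OH- converts HCOOH to HCOO-: HCOOH → 0.407 mol, HCOO- → 0.533 mol.
pH = pKa + log([A⁻]/[HA]) = 3.72 + log(0.533/0.407) = 3.72 +0.117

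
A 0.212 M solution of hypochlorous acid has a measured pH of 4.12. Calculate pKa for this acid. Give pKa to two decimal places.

pKa = 7.57

[H+] = 10^(-4.12) = 7.59 × 10^-5 M
At equilibrium [HA] = 0.212 − 7.59 × 10^-5 = 2.12 × 10^-1 M
Ka = [H+][A-]/[HA] = (7.59 × 10^-5)² / 2.12 × 10^-1 = 2.72 × 10^-8
pKa = -log(2.72 × 10^-8) = 7.57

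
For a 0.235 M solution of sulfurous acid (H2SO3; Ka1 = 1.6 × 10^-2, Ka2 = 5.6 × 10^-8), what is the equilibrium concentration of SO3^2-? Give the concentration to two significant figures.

First ionization gives [H+] ≈ [HSO3-] = 5.38 × 10^-2 M.
Second step: Ka2 = [H+][SO3^2-]/[HSO3-] ≈ [SO3^2-] (since [H+] ≈ [HSO3-]).
So [SO3^2-] ≈ Ka2.

5.6 × 10^-8 M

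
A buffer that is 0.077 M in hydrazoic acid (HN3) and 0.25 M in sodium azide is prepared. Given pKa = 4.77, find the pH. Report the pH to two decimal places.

pH = 5.28

pH = pKa + log([A⁻]/[HA]) = 4.77 + log(0.25/0.077)
pH = 4.77 + (+0.511) = 5.28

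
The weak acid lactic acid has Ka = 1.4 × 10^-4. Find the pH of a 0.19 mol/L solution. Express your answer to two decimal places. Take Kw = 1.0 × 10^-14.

pH = 2.29

CH3CH(OH)COOH ⇌ CH3CH(OH)COO- + H+
Ka = [H+]²/(0.19 − [H+]) = 1.4 × 10^-4
Neglecting [H+] in the denominator: [H+] = √(1.4 × 10^-4 × 0.19) = 5.16 × 10^-3 M
pH = −log(5.16 × 10^-3) = 2.29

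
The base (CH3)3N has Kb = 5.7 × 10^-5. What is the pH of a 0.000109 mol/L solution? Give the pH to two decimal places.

(CH3)3N + H2O ⇌ (CH3)3NH+ + OH-
Kb = [OH-]²/(0.000109 − [OH-]) = 5.7 × 10^-5
The 5% rule fails; solving [OH-]² + Kb·[OH-] − Kb·C₀ = 0 exactly:
[OH-] = (−Kb + √(Kb² + 4·Kb·C₀))/2 = 5.53 × 10^-5 M
pOH = 4.26, so pH = 14.00 − pOH = 9.74

pH = 9.74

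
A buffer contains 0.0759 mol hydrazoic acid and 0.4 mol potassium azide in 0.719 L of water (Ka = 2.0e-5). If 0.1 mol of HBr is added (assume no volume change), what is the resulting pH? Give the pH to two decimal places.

After neutralization: n(HN3) = 0.176 mol, n(N3-) = 0.3 mol.
pKa = −log(2.0 × 10^-5) = 4.699
pH = pKa + log([A⁻]/[HA]) = 4.699 + log(0.3/0.176) = 4.699 +0.232

pH = 4.93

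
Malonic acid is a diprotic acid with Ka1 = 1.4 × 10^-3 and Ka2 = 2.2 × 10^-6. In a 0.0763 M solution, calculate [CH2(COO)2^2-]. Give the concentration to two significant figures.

2.2 × 10^-6 M

First ionization gives [H+] ≈ [CH2(COOH)COO-] = 9.66 × 10^-3 M.
Second step: Ka2 = [H+][CH2(COO)2^2-]/[CH2(COOH)COO-] ≈ [CH2(COO)2^2-] (since [H+] ≈ [CH2(COOH)COO-]).
So [CH2(COO)2^2-] ≈ Ka2.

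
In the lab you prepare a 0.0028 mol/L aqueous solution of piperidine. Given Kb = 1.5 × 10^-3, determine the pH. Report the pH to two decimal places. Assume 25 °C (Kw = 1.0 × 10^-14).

pH = 11.16

C5H10NH + H2O ⇌ C5H10NH2+ + OH-
From the ICE table, Kb = x²/(0.0028 − x) = 1.5 × 10^-3.
x is not negligible relative to C₀; solve x² + 0.0015·x − 4.2e-06 = 0.
x = (−Kb + √(Kb² + 4·Kb·C₀))/2 = 1.43 × 10^-3 M
pOH = −log(1.43 × 10^-3) = 2.84; pH = 14.00 − 2.84 = 11.16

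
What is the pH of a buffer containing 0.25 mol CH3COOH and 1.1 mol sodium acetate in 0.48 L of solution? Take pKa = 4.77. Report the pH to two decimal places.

Henderson–Hasselbalch: pH = pKa + log([CH3COO-]/[CH3COOH]) = 4.77 + log(1.1/0.25)
pH = 4.77 + (+0.643) = 5.41

pH = 5.41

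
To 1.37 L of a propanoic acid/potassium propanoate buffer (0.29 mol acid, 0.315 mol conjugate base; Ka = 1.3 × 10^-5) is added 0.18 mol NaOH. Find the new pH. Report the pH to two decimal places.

pH = 5.54

After neutralization: n(CH3CH2COOH) = 0.11 mol, n(CH3CH2COO-) = 0.495 mol.
pKa = −log(1.3 × 10^-5) = 4.886
Henderson–Hasselbalch with mole ratio 0.495/0.11: pH = 4.886 + (+0.653)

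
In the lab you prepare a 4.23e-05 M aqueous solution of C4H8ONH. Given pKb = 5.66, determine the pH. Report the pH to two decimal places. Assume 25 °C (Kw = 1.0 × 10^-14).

C4H8ONH + H2O ⇌ C4H8ONH2+ + OH-
Kb = 10^(−5.66) = 2.19 × 10^-6
Kb = x²/(4.23e-05 − x) = 2.19 × 10^-6
Here C₀/Kb ≈ 19.3, so the small-x approximation fails. Use the quadratic:
x = (−Kb + √(Kb² + 4·Kb·C₀))/2 = 8.59 × 10^-6 M
pOH = 5.07, so pH = 14.00 − pOH = 8.93

pH = 8.93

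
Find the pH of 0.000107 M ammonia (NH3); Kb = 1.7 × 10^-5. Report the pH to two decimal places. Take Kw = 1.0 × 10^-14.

NH3 + H2O ⇌ NH4+ + OH-
Kb = [OH-]²/(0.000107 − [OH-]) = 1.7 × 10^-5
The 5% rule fails; solving [OH-]² + Kb·[OH-] − Kb·C₀ = 0 exactly:
[OH-] = [−1.7e-05 + √(1.7e-05² + 7.28e-09)]/2 = 3.50 × 10^-5 M
pOH = 4.46, so pH = 14.00 − pOH = 9.54

pH = 9.54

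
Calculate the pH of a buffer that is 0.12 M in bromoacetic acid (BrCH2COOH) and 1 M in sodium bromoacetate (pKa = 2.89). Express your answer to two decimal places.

pH = pKa + log([A⁻]/[HA]) = 2.89 + log(1/0.12)
pH = 2.89 + (+0.921) = 3.81

pH = 3.81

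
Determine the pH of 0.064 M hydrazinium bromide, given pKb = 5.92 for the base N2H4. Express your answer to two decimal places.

pH = 4.64

N2H5+ is the conjugate acid of the weak base N2H4.
Kb = 10^(−5.92) = 1.20 × 10^-6
Ka = Kw/Kb = 1.0×10^-14 / 1.20 × 10^-6 = 8.33 × 10^-9
Ka = x²/(0.064 − x) = 8.33 × 10^-9
Assume x ≪ 0.064: x ≈ √(8.33 × 10^-9 × 0.064) = 2.31 × 10^-5 M
pH = −log[H+] = −log(2.31 × 10^-5) = 4.64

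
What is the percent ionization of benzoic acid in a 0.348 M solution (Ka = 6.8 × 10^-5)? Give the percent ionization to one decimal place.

1.4%

C6H5COOH ⇌ C6H5COO- + H+; let x = [H+] at equilibrium.
x ≈ √(Ka·C₀) = √(6.8 × 10^-5 × 0.348) = 4.86 × 10^-3 M
% ionization = x/C₀ × 100% = 4.86 × 10^-3/0.348 × 100% = 1.4%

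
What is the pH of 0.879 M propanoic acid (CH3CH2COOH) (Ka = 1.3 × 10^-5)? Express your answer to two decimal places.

pH = 2.47

CH3CH2COOH ⇌ CH3CH2COO- + H+
From the ICE table, Ka = x²/(0.879 − x) = 1.3 × 10^-5.
Assume x ≪ 0.879: x ≈ √(1.3 × 10^-5 × 0.879) = 3.38 × 10^-3 M
(x/C₀ = 0.38% < 5%, so the approximation holds.)
pH = −log[H+] = −log(3.38 × 10^-3) = 2.47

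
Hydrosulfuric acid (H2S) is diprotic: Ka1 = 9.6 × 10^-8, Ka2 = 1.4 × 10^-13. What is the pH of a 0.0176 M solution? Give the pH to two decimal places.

Since Ka1 ≫ Ka2, the first ionization dominates [H+].
Ka1 = x²/(0.0176 − x) = 9.6 × 10^-8
x ≈ √(9.6 × 10^-8 × 0.0176) = 4.11 × 10^-5 M
pH = −log(4.11 × 10^-5) = 4.39

pH = 4.39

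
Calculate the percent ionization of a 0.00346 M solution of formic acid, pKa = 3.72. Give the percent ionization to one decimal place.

20.9%

HCOOH ⇌ HCOO- + H+; let x = [H+] at equilibrium.
Ka = 10^(−3.72) = 1.91 × 10^-4
Solve x² + 0.000191x − 6.61e-07 = 0 → x = 7.23 × 10^-4 M
Fraction ionized = 7.23 × 10^-4 / 0.00346 = 0.2090 → 20.9%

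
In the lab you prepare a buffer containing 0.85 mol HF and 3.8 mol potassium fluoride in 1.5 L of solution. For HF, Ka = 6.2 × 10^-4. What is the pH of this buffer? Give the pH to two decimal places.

pKa = −log(6.2 × 10^-4) = 3.208
pH = pKa + log([A⁻]/[HA]) = 3.208 + log(3.8/0.85)
pH = 3.208 + (+0.650) = 3.86

pH = 3.86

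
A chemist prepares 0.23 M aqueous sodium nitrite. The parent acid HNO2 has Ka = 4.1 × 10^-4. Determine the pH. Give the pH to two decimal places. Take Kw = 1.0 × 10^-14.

pH = 8.37

NO2- is the conjugate base of the weak acid HNO2.
Kb = Kw/Ka = 1.0×10^-14 / 4.1 × 10^-4 = 2.44 × 10^-11
From the ICE table, Kb = x²/(0.23 − x) = 2.44 × 10^-11.
Since Kb ≪ C₀, x ≈ √(Kb·C₀) = 2.37 × 10^-6 M.
(x/C₀ = 0.001% < 5%, so the approximation holds.)
pOH = −log(2.37 × 10^-6) = 5.63; pH = 14.00 − 5.63 = 8.37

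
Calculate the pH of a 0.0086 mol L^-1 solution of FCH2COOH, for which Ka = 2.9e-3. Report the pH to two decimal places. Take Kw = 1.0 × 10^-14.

pH = 2.43

FCH2COOH ⇌ FCH2COO- + H+
Ka = x²/(0.0086 − x) = 2.9 × 10^-3
The 5% rule fails; solving x² + Ka·x − Ka·C₀ = 0 exactly:
x = (−Ka + √(Ka² + 4·Ka·C₀))/2 = 3.75 × 10^-3 M
pH = −log(3.75 × 10^-3) = 2.43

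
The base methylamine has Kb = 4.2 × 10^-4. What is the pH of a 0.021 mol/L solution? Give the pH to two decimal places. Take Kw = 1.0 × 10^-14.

pH = 11.44

CH3NH2 + H2O ⇌ CH3NH3+ + OH-
Kb = [OH-]²/(0.021 − [OH-]) = 4.2 × 10^-4
The 5% rule fails; solving [OH-]² + Kb·[OH-] − Kb·C₀ = 0 exactly:
[OH-] = (−Kb + √(Kb² + 4·Kb·C₀))/2 = 2.77 × 10^-3 M
pOH = −log(2.77 × 10^-3) = 2.56; pH = 14.00 − 2.56 = 11.44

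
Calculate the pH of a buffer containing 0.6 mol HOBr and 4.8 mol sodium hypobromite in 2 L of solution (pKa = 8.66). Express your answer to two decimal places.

pH = 9.56

Henderson–Hasselbalch: pH = pKa + log([OBr-]/[HOBr]) = 8.66 + log(4.8/0.6)
pH = 8.66 + (+0.903) = 9.56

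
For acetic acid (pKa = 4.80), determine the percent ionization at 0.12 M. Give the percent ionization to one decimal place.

CH3COOH ⇌ CH3COO- + H+; let x = [H+] at equilibrium.
Ka = 10^(−4.80) = 1.58 × 10^-5
x ≈ √(Ka·C₀) = √(1.58 × 10^-5 × 0.12) = 1.38 × 10^-3 M
Fraction ionized = 1.38 × 10^-3 / 0.12 = 0.0115 → 1.1%

1.1%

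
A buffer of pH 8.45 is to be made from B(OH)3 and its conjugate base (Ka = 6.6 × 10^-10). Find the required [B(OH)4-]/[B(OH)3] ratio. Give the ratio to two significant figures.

pKa = -log(6.6 × 10^-10) = 9.180
pH = pKa + log(r) ⇒ log(r) = 8.45 − 9.180 = -0.730
r = [B(OH)4-]/[B(OH)3] = 10^(-0.730) = 0.186

ratio = 0.19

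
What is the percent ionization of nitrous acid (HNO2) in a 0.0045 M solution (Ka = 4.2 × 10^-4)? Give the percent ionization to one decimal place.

HNO2 ⇌ NO2- + H+; let x = [H+] at equilibrium.
Ka = x²/(C₀ − x); solving the quadratic gives x = 1.18 × 10^-3 M.
Fraction ionized = 1.18 × 10^-3 / 0.0045 = 0.2622 → 26.2%

26.2%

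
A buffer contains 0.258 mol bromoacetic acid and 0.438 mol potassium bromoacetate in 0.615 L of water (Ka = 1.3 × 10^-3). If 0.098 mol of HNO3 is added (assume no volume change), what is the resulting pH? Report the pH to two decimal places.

pH = 2.87

After neutralization: n(BrCH2COOH) = 0.356 mol, n(BrCH2COO-) = 0.34 mol.
pKa = −log(1.3 × 10^-3) = 2.886
pH = pKa + log(n_BrCH2COO-/n_BrCH2COOH) = 2.886 + log(0.34/0.356) = 2.886 + (-0.020)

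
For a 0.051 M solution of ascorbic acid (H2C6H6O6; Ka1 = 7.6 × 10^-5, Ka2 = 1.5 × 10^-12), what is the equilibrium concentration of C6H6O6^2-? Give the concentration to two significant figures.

1.5 × 10^-12 M

First ionization gives [H+] ≈ [HC6H6O6-] = 1.97 × 10^-3 M.
Second step: Ka2 = [H+][C6H6O6^2-]/[HC6H6O6-] ≈ [C6H6O6^2-] (since [H+] ≈ [HC6H6O6-]).
So [C6H6O6^2-] ≈ Ka2.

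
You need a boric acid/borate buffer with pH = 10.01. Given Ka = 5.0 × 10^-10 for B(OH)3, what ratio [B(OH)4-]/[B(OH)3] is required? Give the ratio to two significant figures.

pKa = -log(5.0 × 10^-10) = 9.301
pH = pKa + log(r) ⇒ log(r) = 10.01 − 9.301 = +0.709
r = [B(OH)4-]/[B(OH)3] = 10^(+0.709) = 5.12

ratio = 5.1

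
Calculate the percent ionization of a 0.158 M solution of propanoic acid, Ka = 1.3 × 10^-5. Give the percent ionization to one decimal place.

CH3CH2COOH ⇌ CH3CH2COO- + H+; let x = [H+] at equilibrium.
x ≈ √(Ka·C₀) = √(1.3 × 10^-5 × 0.158) = 1.43 × 10^-3 M
% ionization = x/C₀ × 100% = 1.43 × 10^-3/0.158 × 100% = 0.9%

0.9%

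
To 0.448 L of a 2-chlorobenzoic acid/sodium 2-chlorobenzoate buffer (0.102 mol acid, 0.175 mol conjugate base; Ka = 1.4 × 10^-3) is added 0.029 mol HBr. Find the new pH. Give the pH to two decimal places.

Added H+ converts ClC6H4COO- to ClC6H4COOH: ClC6H4COOH → 0.131 mol, ClC6H4COO- → 0.146 mol.
pKa = −log(1.4 × 10^-3) = 2.854
pH = pKa + log(n_ClC6H4COO-/n_ClC6H4COOH) = 2.854 + log(0.146/0.131) = 2.854 + (+0.047)

pH = 2.90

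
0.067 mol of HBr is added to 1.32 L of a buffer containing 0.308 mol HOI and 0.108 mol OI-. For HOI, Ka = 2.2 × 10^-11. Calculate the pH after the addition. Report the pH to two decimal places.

pH = 9.70

After neutralization: n(HOI) = 0.375 mol, n(OI-) = 0.041 mol.
pKa = −log(2.2 × 10^-11) = 10.658
Henderson–Hasselbalch with mole ratio 0.041/0.375: pH = 10.658 + (-0.961)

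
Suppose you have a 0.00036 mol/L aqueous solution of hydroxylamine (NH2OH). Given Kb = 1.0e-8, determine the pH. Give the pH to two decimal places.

NH2OH + H2O ⇌ NH3OH+ + OH-
Let x = [OH-] at equilibrium. Kb = x²/(0.00036 − x).
Assume x ≪ 0.00036: x ≈ √(1.0 × 10^-8 × 0.00036) = 1.90 × 10^-6 M
pOH = 5.72, so pH = 14.00 − pOH = 8.28

pH = 8.28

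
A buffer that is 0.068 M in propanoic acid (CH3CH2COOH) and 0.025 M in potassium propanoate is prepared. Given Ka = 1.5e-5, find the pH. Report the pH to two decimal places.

pKa = −log(1.5 × 10^-5) = 4.824
pH = pKa + log([A⁻]/[HA]) = 4.824 + log(0.025/0.068)
pH = 4.824 + (-0.435) = 4.39

pH = 4.39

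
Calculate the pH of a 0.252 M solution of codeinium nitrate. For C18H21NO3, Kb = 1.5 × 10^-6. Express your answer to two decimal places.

C18H22NO3+ is the conjugate acid of the weak base C18H21NO3.
Ka = Kw/Kb = 1.0×10^-14 / 1.5 × 10^-6 = 6.67 × 10^-9
Ka = [H+]²/(0.252 − [H+]) = 6.67 × 10^-9
Assume [H+] ≪ 0.252: [H+] ≈ √(6.67 × 10^-9 × 0.252) = 4.10 × 10^-5 M
Check: 0.016% ionized — well under 5%, approximation valid.
pH = −log(4.10 × 10^-5) = 4.39

pH = 4.39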